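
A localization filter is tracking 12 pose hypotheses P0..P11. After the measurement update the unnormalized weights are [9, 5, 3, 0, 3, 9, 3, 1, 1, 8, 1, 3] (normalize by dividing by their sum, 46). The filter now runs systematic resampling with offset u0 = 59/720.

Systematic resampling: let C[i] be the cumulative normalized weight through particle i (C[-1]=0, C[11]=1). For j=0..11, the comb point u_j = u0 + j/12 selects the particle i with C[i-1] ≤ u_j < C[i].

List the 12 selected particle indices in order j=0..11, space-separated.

0 0 1 2 4 5 5 6 9 9 10 11

C = [9/46, 7/23, 17/46, 17/46, 10/23, 29/46, 16/23, 33/46, 17/23, 21/23, 43/46, 1]
j=0: u_0=59/720 ∈ [0, 9/46) → index 0
j=1: u_1=119/720 ∈ [0, 9/46) → index 0
j=2: u_2=179/720 ∈ [9/46, 7/23) → index 1
j=3: u_3=239/720 ∈ [7/23, 17/46) → index 2
j=4: u_4=299/720 ∈ [17/46, 10/23) → index 4
j=5: u_5=359/720 ∈ [10/23, 29/46) → index 5
j=6: u_6=419/720 ∈ [10/23, 29/46) → index 5
j=7: u_7=479/720 ∈ [29/46, 16/23) → index 6
j=8: u_8=539/720 ∈ [17/23, 21/23) → index 9
j=9: u_9=599/720 ∈ [17/23, 21/23) → index 9
j=10: u_10=659/720 ∈ [21/23, 43/46) → index 10
j=11: u_11=719/720 ∈ [43/46, 1) → index 11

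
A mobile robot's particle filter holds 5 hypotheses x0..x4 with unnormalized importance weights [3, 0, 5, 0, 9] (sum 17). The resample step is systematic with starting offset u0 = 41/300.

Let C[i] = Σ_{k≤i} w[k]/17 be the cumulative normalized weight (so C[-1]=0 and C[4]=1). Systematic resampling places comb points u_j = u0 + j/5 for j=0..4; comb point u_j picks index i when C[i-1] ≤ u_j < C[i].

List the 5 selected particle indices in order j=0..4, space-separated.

0 2 4 4 4

C = [3/17, 3/17, 8/17, 8/17, 1]
j=0: u_0=41/300 ∈ [0, 3/17) → index 0
j=1: u_1=101/300 ∈ [3/17, 8/17) → index 2
j=2: u_2=161/300 ∈ [8/17, 1) → index 4
j=3: u_3=221/300 ∈ [8/17, 1) → index 4
j=4: u_4=281/300 ∈ [8/17, 1) → index 4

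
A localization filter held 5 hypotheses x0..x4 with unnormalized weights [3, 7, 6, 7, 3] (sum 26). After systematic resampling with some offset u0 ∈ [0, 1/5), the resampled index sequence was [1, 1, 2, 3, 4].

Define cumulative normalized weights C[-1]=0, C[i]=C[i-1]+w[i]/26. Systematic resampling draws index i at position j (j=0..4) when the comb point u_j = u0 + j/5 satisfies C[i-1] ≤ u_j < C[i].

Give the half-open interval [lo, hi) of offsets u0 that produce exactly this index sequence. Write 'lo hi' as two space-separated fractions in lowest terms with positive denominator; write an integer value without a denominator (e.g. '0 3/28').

C = [3/26, 5/13, 8/13, 23/26, 1]
j=0 picked index 1: u0 ∈ [3/26, 5/13)
j=1 picked index 1: u0 ∈ [-11/130, 12/65)
j=2 picked index 2: u0 ∈ [-1/65, 14/65)
j=3 picked index 3: u0 ∈ [1/65, 37/130)
j=4 picked index 4: u0 ∈ [11/130, 1/5)
intersection: [3/26, 12/65)

3/26 12/65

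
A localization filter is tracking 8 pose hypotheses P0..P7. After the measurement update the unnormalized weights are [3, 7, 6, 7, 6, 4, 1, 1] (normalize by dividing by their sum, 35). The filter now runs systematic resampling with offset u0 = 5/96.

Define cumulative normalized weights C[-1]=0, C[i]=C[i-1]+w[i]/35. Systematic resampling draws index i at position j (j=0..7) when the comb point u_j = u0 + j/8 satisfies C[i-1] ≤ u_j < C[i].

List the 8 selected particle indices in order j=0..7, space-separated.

0 1 2 2 3 4 4 5

C = [3/35, 2/7, 16/35, 23/35, 29/35, 33/35, 34/35, 1]
j=0: u_0=5/96 ∈ [0, 3/35) → index 0
j=1: u_1=17/96 ∈ [3/35, 2/7) → index 1
j=2: u_2=29/96 ∈ [2/7, 16/35) → index 2
j=3: u_3=41/96 ∈ [2/7, 16/35) → index 2
j=4: u_4=53/96 ∈ [16/35, 23/35) → index 3
j=5: u_5=65/96 ∈ [23/35, 29/35) → index 4
j=6: u_6=77/96 ∈ [23/35, 29/35) → index 4
j=7: u_7=89/96 ∈ [29/35, 33/35) → index 5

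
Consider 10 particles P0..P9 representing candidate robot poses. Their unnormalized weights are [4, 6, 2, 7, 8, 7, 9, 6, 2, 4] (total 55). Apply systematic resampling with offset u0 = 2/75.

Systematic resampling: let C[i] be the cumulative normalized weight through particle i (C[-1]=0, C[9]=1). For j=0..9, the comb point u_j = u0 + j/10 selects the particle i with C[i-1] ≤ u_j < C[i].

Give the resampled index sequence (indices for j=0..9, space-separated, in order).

0 1 3 3 4 5 6 6 7 8

C = [4/55, 2/11, 12/55, 19/55, 27/55, 34/55, 43/55, 49/55, 51/55, 1]
j=0: u_0=2/75 ∈ [0, 4/55) → index 0
j=1: u_1=19/150 ∈ [4/55, 2/11) → index 1
j=2: u_2=17/75 ∈ [12/55, 19/55) → index 3
j=3: u_3=49/150 ∈ [12/55, 19/55) → index 3
j=4: u_4=32/75 ∈ [19/55, 27/55) → index 4
j=5: u_5=79/150 ∈ [27/55, 34/55) → index 5
j=6: u_6=47/75 ∈ [34/55, 43/55) → index 6
j=7: u_7=109/150 ∈ [34/55, 43/55) → index 6
j=8: u_8=62/75 ∈ [43/55, 49/55) → index 7
j=9: u_9=139/150 ∈ [49/55, 51/55) → index 8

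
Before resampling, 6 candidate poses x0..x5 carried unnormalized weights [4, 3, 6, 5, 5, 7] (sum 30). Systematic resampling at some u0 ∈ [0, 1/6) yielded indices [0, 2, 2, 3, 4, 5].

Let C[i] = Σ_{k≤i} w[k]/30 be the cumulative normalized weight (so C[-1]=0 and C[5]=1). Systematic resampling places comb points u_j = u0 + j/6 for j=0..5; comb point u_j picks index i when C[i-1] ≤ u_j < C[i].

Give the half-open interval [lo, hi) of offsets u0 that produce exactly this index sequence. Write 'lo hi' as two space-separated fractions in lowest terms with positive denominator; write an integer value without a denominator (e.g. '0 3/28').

1/15 1/10

C = [2/15, 7/30, 13/30, 3/5, 23/30, 1]
j=0 picked index 0: u0 ∈ [0, 2/15)
j=1 picked index 2: u0 ∈ [1/15, 4/15)
j=2 picked index 2: u0 ∈ [-1/10, 1/10)
j=3 picked index 3: u0 ∈ [-1/15, 1/10)
j=4 picked index 4: u0 ∈ [-1/15, 1/10)
j=5 picked index 5: u0 ∈ [-1/15, 1/6)
intersection: [1/15, 1/10)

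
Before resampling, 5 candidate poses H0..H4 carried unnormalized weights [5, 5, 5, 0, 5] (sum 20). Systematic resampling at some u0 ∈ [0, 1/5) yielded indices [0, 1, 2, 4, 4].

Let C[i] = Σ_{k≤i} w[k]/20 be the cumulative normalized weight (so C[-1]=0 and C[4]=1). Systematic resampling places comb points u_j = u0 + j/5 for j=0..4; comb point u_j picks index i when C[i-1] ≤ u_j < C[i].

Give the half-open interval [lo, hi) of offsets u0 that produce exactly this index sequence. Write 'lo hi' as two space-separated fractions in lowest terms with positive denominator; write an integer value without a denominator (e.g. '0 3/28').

C = [1/4, 1/2, 3/4, 3/4, 1]
j=0 picked index 0: u0 ∈ [0, 1/4)
j=1 picked index 1: u0 ∈ [1/20, 3/10)
j=2 picked index 2: u0 ∈ [1/10, 7/20)
j=3 picked index 4: u0 ∈ [3/20, 2/5)
j=4 picked index 4: u0 ∈ [-1/20, 1/5)
intersection: [3/20, 1/5)

3/20 1/5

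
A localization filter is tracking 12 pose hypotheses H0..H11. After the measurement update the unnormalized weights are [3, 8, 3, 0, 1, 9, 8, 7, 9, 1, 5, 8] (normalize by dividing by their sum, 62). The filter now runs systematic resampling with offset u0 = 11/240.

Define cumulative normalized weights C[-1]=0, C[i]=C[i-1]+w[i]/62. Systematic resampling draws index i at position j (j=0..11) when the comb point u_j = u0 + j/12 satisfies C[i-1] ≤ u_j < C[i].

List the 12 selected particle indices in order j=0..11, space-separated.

C = [3/62, 11/62, 7/31, 7/31, 15/62, 12/31, 16/31, 39/62, 24/31, 49/62, 27/31, 1]
j=0: u_0=11/240 ∈ [0, 3/62) → index 0
j=1: u_1=31/240 ∈ [3/62, 11/62) → index 1
j=2: u_2=17/80 ∈ [11/62, 7/31) → index 2
j=3: u_3=71/240 ∈ [15/62, 12/31) → index 5
j=4: u_4=91/240 ∈ [15/62, 12/31) → index 5
j=5: u_5=37/80 ∈ [12/31, 16/31) → index 6
j=6: u_6=131/240 ∈ [16/31, 39/62) → index 7
j=7: u_7=151/240 ∈ [39/62, 24/31) → index 8
j=8: u_8=57/80 ∈ [39/62, 24/31) → index 8
j=9: u_9=191/240 ∈ [49/62, 27/31) → index 10
j=10: u_10=211/240 ∈ [27/31, 1) → index 11
j=11: u_11=77/80 ∈ [27/31, 1) → index 11

0 1 2 5 5 6 7 8 8 10 11 11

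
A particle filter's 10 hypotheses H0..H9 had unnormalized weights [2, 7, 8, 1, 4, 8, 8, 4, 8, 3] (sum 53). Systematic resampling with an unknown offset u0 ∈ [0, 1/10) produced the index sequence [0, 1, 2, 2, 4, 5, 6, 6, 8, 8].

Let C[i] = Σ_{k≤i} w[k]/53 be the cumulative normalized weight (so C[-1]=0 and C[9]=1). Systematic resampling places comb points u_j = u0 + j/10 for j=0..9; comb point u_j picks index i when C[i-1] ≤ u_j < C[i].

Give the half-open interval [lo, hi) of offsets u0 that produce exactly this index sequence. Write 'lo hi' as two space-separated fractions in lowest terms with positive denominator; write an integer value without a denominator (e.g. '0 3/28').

C = [2/53, 9/53, 17/53, 18/53, 22/53, 30/53, 38/53, 42/53, 50/53, 1]
j=0 picked index 0: u0 ∈ [0, 2/53)
j=1 picked index 1: u0 ∈ [-33/530, 37/530)
j=2 picked index 2: u0 ∈ [-8/265, 32/265)
j=3 picked index 2: u0 ∈ [-69/530, 11/530)
j=4 picked index 4: u0 ∈ [-16/265, 4/265)
j=5 picked index 5: u0 ∈ [-9/106, 7/106)
j=6 picked index 6: u0 ∈ [-9/265, 31/265)
j=7 picked index 6: u0 ∈ [-71/530, 9/530)
j=8 picked index 8: u0 ∈ [-2/265, 38/265)
j=9 picked index 8: u0 ∈ [-57/530, 23/530)
intersection: [0, 4/265)

0 4/265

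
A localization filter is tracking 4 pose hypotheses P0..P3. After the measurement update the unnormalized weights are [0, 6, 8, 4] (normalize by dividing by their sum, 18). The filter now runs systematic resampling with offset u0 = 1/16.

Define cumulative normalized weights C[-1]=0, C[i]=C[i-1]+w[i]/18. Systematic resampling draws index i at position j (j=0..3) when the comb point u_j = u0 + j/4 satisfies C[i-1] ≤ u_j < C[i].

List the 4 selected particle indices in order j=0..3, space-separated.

1 1 2 3

C = [0, 1/3, 7/9, 1]
j=0: u_0=1/16 ∈ [0, 1/3) → index 1
j=1: u_1=5/16 ∈ [0, 1/3) → index 1
j=2: u_2=9/16 ∈ [1/3, 7/9) → index 2
j=3: u_3=13/16 ∈ [7/9, 1) → index 3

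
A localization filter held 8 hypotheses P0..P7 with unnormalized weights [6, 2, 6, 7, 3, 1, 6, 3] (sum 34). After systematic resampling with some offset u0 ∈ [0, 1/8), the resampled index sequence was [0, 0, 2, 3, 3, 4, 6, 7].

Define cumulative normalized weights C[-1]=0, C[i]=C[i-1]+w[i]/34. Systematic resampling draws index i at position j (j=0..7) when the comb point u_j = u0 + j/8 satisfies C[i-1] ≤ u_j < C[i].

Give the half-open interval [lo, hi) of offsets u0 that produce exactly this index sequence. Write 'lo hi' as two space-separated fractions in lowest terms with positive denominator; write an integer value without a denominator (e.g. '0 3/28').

C = [3/17, 4/17, 7/17, 21/34, 12/17, 25/34, 31/34, 1]
j=0 picked index 0: u0 ∈ [0, 3/17)
j=1 picked index 0: u0 ∈ [-1/8, 7/136)
j=2 picked index 2: u0 ∈ [-1/68, 11/68)
j=3 picked index 3: u0 ∈ [5/136, 33/136)
j=4 picked index 3: u0 ∈ [-3/34, 2/17)
j=5 picked index 4: u0 ∈ [-1/136, 11/136)
j=6 picked index 6: u0 ∈ [-1/68, 11/68)
j=7 picked index 7: u0 ∈ [5/136, 1/8)
intersection: [5/136, 7/136)

5/136 7/136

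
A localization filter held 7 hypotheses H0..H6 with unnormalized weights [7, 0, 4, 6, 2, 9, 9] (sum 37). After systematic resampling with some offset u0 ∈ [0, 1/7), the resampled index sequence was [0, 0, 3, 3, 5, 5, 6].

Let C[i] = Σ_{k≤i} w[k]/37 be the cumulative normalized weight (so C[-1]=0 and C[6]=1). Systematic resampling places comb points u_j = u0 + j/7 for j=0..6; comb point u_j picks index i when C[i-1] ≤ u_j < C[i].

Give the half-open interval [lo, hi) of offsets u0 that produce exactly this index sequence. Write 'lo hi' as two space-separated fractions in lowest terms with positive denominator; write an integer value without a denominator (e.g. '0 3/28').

C = [7/37, 7/37, 11/37, 17/37, 19/37, 28/37, 1]
j=0 picked index 0: u0 ∈ [0, 7/37)
j=1 picked index 0: u0 ∈ [-1/7, 12/259)
j=2 picked index 3: u0 ∈ [3/259, 45/259)
j=3 picked index 3: u0 ∈ [-34/259, 8/259)
j=4 picked index 5: u0 ∈ [-15/259, 48/259)
j=5 picked index 5: u0 ∈ [-52/259, 11/259)
j=6 picked index 6: u0 ∈ [-26/259, 1/7)
intersection: [3/259, 8/259)

3/259 8/259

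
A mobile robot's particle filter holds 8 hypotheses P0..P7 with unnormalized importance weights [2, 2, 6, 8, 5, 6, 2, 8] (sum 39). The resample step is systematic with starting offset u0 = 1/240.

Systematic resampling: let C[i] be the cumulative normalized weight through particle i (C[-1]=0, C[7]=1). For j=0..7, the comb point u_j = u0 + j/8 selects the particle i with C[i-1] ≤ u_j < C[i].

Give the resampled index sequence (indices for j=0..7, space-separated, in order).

C = [2/39, 4/39, 10/39, 6/13, 23/39, 29/39, 31/39, 1]
j=0: u_0=1/240 ∈ [0, 2/39) → index 0
j=1: u_1=31/240 ∈ [4/39, 10/39) → index 2
j=2: u_2=61/240 ∈ [4/39, 10/39) → index 2
j=3: u_3=91/240 ∈ [10/39, 6/13) → index 3
j=4: u_4=121/240 ∈ [6/13, 23/39) → index 4
j=5: u_5=151/240 ∈ [23/39, 29/39) → index 5
j=6: u_6=181/240 ∈ [29/39, 31/39) → index 6
j=7: u_7=211/240 ∈ [31/39, 1) → index 7

0 2 2 3 4 5 6 7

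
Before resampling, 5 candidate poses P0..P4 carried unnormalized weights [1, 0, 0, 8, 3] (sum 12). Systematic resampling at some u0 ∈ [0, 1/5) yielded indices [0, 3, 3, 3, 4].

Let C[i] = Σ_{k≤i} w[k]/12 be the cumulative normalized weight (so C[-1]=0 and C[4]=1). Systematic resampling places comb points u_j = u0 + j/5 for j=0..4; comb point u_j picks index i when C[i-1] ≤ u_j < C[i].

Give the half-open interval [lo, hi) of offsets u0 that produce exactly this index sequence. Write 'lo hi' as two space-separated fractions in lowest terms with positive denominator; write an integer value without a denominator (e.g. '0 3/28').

C = [1/12, 1/12, 1/12, 3/4, 1]
j=0 picked index 0: u0 ∈ [0, 1/12)
j=1 picked index 3: u0 ∈ [-7/60, 11/20)
j=2 picked index 3: u0 ∈ [-19/60, 7/20)
j=3 picked index 3: u0 ∈ [-31/60, 3/20)
j=4 picked index 4: u0 ∈ [-1/20, 1/5)
intersection: [0, 1/12)

0 1/12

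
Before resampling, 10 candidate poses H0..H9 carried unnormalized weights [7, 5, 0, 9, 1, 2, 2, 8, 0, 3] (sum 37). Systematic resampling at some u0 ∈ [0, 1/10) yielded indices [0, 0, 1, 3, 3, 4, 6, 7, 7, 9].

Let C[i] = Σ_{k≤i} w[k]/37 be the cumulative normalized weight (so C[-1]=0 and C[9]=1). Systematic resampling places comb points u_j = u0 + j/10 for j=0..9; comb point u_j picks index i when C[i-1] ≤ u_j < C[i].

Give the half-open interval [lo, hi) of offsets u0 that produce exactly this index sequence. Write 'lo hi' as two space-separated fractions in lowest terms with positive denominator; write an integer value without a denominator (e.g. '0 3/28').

C = [7/37, 12/37, 12/37, 21/37, 22/37, 24/37, 26/37, 34/37, 34/37, 1]
j=0 picked index 0: u0 ∈ [0, 7/37)
j=1 picked index 0: u0 ∈ [-1/10, 33/370)
j=2 picked index 1: u0 ∈ [-2/185, 23/185)
j=3 picked index 3: u0 ∈ [9/370, 99/370)
j=4 picked index 3: u0 ∈ [-14/185, 31/185)
j=5 picked index 4: u0 ∈ [5/74, 7/74)
j=6 picked index 6: u0 ∈ [9/185, 19/185)
j=7 picked index 7: u0 ∈ [1/370, 81/370)
j=8 picked index 7: u0 ∈ [-18/185, 22/185)
j=9 picked index 9: u0 ∈ [7/370, 1/10)
intersection: [5/74, 33/370)

5/74 33/370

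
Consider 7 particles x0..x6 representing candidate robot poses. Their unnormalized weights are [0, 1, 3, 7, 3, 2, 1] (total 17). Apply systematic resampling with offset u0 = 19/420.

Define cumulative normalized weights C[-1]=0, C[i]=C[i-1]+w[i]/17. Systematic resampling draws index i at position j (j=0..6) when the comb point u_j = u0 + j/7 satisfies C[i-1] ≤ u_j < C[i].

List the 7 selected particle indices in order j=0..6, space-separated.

1 2 3 3 3 4 5

C = [0, 1/17, 4/17, 11/17, 14/17, 16/17, 1]
j=0: u_0=19/420 ∈ [0, 1/17) → index 1
j=1: u_1=79/420 ∈ [1/17, 4/17) → index 2
j=2: u_2=139/420 ∈ [4/17, 11/17) → index 3
j=3: u_3=199/420 ∈ [4/17, 11/17) → index 3
j=4: u_4=37/60 ∈ [4/17, 11/17) → index 3
j=5: u_5=319/420 ∈ [11/17, 14/17) → index 4
j=6: u_6=379/420 ∈ [14/17, 16/17) → index 5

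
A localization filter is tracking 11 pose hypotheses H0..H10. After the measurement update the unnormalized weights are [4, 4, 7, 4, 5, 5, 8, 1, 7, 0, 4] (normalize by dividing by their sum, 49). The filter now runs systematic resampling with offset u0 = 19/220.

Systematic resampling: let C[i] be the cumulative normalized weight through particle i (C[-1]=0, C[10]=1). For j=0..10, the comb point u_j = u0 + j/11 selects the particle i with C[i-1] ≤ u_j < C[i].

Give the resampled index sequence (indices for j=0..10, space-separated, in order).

1 2 2 3 4 5 6 6 8 8 10

C = [4/49, 8/49, 15/49, 19/49, 24/49, 29/49, 37/49, 38/49, 45/49, 45/49, 1]
j=0: u_0=19/220 ∈ [4/49, 8/49) → index 1
j=1: u_1=39/220 ∈ [8/49, 15/49) → index 2
j=2: u_2=59/220 ∈ [8/49, 15/49) → index 2
j=3: u_3=79/220 ∈ [15/49, 19/49) → index 3
j=4: u_4=9/20 ∈ [19/49, 24/49) → index 4
j=5: u_5=119/220 ∈ [24/49, 29/49) → index 5
j=6: u_6=139/220 ∈ [29/49, 37/49) → index 6
j=7: u_7=159/220 ∈ [29/49, 37/49) → index 6
j=8: u_8=179/220 ∈ [38/49, 45/49) → index 8
j=9: u_9=199/220 ∈ [38/49, 45/49) → index 8
j=10: u_10=219/220 ∈ [45/49, 1) → index 10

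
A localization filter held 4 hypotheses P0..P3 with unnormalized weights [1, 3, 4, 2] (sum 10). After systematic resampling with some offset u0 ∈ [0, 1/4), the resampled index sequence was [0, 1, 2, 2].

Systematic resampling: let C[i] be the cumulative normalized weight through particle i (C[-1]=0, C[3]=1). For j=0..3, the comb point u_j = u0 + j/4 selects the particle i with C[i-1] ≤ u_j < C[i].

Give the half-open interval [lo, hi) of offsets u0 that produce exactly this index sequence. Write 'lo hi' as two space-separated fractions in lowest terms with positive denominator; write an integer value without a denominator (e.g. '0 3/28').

C = [1/10, 2/5, 4/5, 1]
j=0 picked index 0: u0 ∈ [0, 1/10)
j=1 picked index 1: u0 ∈ [-3/20, 3/20)
j=2 picked index 2: u0 ∈ [-1/10, 3/10)
j=3 picked index 2: u0 ∈ [-7/20, 1/20)
intersection: [0, 1/20)

0 1/20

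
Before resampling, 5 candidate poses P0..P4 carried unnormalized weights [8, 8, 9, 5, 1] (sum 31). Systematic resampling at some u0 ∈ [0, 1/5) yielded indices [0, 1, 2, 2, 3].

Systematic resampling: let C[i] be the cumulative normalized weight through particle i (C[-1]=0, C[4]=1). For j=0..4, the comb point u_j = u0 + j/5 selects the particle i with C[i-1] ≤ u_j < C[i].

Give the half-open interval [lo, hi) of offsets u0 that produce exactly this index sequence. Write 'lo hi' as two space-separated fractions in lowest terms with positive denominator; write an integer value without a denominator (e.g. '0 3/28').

C = [8/31, 16/31, 25/31, 30/31, 1]
j=0 picked index 0: u0 ∈ [0, 8/31)
j=1 picked index 1: u0 ∈ [9/155, 49/155)
j=2 picked index 2: u0 ∈ [18/155, 63/155)
j=3 picked index 2: u0 ∈ [-13/155, 32/155)
j=4 picked index 3: u0 ∈ [1/155, 26/155)
intersection: [18/155, 26/155)

18/155 26/155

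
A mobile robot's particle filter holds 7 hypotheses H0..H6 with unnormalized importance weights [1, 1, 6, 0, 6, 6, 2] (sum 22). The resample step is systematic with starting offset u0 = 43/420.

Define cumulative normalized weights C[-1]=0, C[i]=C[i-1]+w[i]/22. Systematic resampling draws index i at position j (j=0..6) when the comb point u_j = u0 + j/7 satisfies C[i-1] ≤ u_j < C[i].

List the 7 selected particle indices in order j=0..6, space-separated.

2 2 4 4 5 5 6

C = [1/22, 1/11, 4/11, 4/11, 7/11, 10/11, 1]
j=0: u_0=43/420 ∈ [1/11, 4/11) → index 2
j=1: u_1=103/420 ∈ [1/11, 4/11) → index 2
j=2: u_2=163/420 ∈ [4/11, 7/11) → index 4
j=3: u_3=223/420 ∈ [4/11, 7/11) → index 4
j=4: u_4=283/420 ∈ [7/11, 10/11) → index 5
j=5: u_5=49/60 ∈ [7/11, 10/11) → index 5
j=6: u_6=403/420 ∈ [10/11, 1) → index 6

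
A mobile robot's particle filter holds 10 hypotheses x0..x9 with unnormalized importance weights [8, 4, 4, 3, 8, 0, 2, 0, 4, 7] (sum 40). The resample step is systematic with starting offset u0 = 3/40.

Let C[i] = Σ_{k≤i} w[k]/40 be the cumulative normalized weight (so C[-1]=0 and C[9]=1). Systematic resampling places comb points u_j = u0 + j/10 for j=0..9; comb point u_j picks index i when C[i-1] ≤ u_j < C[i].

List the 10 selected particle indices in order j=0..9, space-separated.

0 0 1 2 4 4 6 8 9 9

C = [1/5, 3/10, 2/5, 19/40, 27/40, 27/40, 29/40, 29/40, 33/40, 1]
j=0: u_0=3/40 ∈ [0, 1/5) → index 0
j=1: u_1=7/40 ∈ [0, 1/5) → index 0
j=2: u_2=11/40 ∈ [1/5, 3/10) → index 1
j=3: u_3=3/8 ∈ [3/10, 2/5) → index 2
j=4: u_4=19/40 ∈ [19/40, 27/40) → index 4
j=5: u_5=23/40 ∈ [19/40, 27/40) → index 4
j=6: u_6=27/40 ∈ [27/40, 29/40) → index 6
j=7: u_7=31/40 ∈ [29/40, 33/40) → index 8
j=8: u_8=7/8 ∈ [33/40, 1) → index 9
j=9: u_9=39/40 ∈ [33/40, 1) → index 9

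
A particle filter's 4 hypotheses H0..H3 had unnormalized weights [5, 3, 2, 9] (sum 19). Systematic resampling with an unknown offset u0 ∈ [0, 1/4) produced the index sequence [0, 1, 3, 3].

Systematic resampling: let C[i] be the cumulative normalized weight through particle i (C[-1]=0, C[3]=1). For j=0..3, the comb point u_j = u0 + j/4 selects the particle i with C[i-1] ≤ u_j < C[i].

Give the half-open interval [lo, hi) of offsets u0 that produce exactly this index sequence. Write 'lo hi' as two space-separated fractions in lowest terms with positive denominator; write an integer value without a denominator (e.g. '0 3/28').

1/38 13/76

C = [5/19, 8/19, 10/19, 1]
j=0 picked index 0: u0 ∈ [0, 5/19)
j=1 picked index 1: u0 ∈ [1/76, 13/76)
j=2 picked index 3: u0 ∈ [1/38, 1/2)
j=3 picked index 3: u0 ∈ [-17/76, 1/4)
intersection: [1/38, 13/76)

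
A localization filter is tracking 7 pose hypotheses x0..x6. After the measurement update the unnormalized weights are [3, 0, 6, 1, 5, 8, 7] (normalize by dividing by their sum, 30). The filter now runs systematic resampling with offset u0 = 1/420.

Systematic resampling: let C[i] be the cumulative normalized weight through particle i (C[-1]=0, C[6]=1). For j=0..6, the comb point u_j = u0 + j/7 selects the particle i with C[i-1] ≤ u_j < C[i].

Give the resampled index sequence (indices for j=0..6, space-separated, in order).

0 2 2 4 5 5 6

C = [1/10, 1/10, 3/10, 1/3, 1/2, 23/30, 1]
j=0: u_0=1/420 ∈ [0, 1/10) → index 0
j=1: u_1=61/420 ∈ [1/10, 3/10) → index 2
j=2: u_2=121/420 ∈ [1/10, 3/10) → index 2
j=3: u_3=181/420 ∈ [1/3, 1/2) → index 4
j=4: u_4=241/420 ∈ [1/2, 23/30) → index 5
j=5: u_5=43/60 ∈ [1/2, 23/30) → index 5
j=6: u_6=361/420 ∈ [23/30, 1) → index 6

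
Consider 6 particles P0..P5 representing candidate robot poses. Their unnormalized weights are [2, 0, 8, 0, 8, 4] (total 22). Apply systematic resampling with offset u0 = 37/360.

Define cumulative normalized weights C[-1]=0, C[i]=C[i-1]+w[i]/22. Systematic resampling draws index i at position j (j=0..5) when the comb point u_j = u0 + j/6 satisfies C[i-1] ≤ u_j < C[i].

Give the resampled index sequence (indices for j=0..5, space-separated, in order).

C = [1/11, 1/11, 5/11, 5/11, 9/11, 1]
j=0: u_0=37/360 ∈ [1/11, 5/11) → index 2
j=1: u_1=97/360 ∈ [1/11, 5/11) → index 2
j=2: u_2=157/360 ∈ [1/11, 5/11) → index 2
j=3: u_3=217/360 ∈ [5/11, 9/11) → index 4
j=4: u_4=277/360 ∈ [5/11, 9/11) → index 4
j=5: u_5=337/360 ∈ [9/11, 1) → index 5

2 2 2 4 4 5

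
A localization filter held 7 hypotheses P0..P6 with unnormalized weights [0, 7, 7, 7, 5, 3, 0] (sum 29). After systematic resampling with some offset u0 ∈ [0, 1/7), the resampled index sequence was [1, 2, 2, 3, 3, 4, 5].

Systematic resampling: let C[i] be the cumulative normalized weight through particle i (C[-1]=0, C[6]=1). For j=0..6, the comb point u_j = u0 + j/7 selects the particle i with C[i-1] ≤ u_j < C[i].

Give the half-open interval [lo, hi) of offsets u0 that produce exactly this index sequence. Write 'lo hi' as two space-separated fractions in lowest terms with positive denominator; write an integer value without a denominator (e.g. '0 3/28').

20/203 1/7

C = [0, 7/29, 14/29, 21/29, 26/29, 1, 1]
j=0 picked index 1: u0 ∈ [0, 7/29)
j=1 picked index 2: u0 ∈ [20/203, 69/203)
j=2 picked index 2: u0 ∈ [-9/203, 40/203)
j=3 picked index 3: u0 ∈ [11/203, 60/203)
j=4 picked index 3: u0 ∈ [-18/203, 31/203)
j=5 picked index 4: u0 ∈ [2/203, 37/203)
j=6 picked index 5: u0 ∈ [8/203, 1/7)
intersection: [20/203, 1/7)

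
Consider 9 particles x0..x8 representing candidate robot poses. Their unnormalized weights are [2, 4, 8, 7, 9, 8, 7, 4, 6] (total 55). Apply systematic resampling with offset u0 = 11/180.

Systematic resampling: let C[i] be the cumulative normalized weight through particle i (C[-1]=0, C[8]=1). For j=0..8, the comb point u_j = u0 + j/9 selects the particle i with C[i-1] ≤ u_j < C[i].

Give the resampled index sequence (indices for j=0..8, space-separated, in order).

C = [2/55, 6/55, 14/55, 21/55, 6/11, 38/55, 9/11, 49/55, 1]
j=0: u_0=11/180 ∈ [2/55, 6/55) → index 1
j=1: u_1=31/180 ∈ [6/55, 14/55) → index 2
j=2: u_2=17/60 ∈ [14/55, 21/55) → index 3
j=3: u_3=71/180 ∈ [21/55, 6/11) → index 4
j=4: u_4=91/180 ∈ [21/55, 6/11) → index 4
j=5: u_5=37/60 ∈ [6/11, 38/55) → index 5
j=6: u_6=131/180 ∈ [38/55, 9/11) → index 6
j=7: u_7=151/180 ∈ [9/11, 49/55) → index 7
j=8: u_8=19/20 ∈ [49/55, 1) → index 8

1 2 3 4 4 5 6 7 8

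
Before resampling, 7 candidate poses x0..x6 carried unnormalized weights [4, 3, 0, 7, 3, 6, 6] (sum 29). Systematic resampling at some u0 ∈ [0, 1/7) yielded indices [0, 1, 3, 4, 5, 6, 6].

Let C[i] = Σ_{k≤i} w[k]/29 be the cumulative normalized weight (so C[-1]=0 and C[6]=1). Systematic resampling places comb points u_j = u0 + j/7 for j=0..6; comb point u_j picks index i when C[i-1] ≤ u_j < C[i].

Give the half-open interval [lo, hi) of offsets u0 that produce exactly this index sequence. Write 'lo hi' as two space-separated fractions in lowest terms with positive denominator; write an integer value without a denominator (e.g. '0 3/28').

16/203 20/203

C = [4/29, 7/29, 7/29, 14/29, 17/29, 23/29, 1]
j=0 picked index 0: u0 ∈ [0, 4/29)
j=1 picked index 1: u0 ∈ [-1/203, 20/203)
j=2 picked index 3: u0 ∈ [-9/203, 40/203)
j=3 picked index 4: u0 ∈ [11/203, 32/203)
j=4 picked index 5: u0 ∈ [3/203, 45/203)
j=5 picked index 6: u0 ∈ [16/203, 2/7)
j=6 picked index 6: u0 ∈ [-13/203, 1/7)
intersection: [16/203, 20/203)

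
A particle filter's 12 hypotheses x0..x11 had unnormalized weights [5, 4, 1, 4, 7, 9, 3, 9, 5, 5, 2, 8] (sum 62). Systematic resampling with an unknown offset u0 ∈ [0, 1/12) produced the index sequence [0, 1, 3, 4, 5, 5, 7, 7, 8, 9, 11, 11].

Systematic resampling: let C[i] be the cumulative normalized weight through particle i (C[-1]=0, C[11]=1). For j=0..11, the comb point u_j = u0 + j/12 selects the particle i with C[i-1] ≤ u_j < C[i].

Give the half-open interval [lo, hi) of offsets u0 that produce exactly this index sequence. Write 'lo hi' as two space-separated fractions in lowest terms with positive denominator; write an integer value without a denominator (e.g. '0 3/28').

C = [5/62, 9/62, 5/31, 7/31, 21/62, 15/31, 33/62, 21/31, 47/62, 26/31, 27/31, 1]
j=0 picked index 0: u0 ∈ [0, 5/62)
j=1 picked index 1: u0 ∈ [-1/372, 23/372)
j=2 picked index 3: u0 ∈ [-1/186, 11/186)
j=3 picked index 4: u0 ∈ [-3/124, 11/124)
j=4 picked index 5: u0 ∈ [1/186, 14/93)
j=5 picked index 5: u0 ∈ [-29/372, 25/372)
j=6 picked index 7: u0 ∈ [1/31, 11/62)
j=7 picked index 7: u0 ∈ [-19/372, 35/372)
j=8 picked index 8: u0 ∈ [1/93, 17/186)
j=9 picked index 9: u0 ∈ [1/124, 11/124)
j=10 picked index 11: u0 ∈ [7/186, 1/6)
j=11 picked index 11: u0 ∈ [-17/372, 1/12)
intersection: [7/186, 11/186)

7/186 11/186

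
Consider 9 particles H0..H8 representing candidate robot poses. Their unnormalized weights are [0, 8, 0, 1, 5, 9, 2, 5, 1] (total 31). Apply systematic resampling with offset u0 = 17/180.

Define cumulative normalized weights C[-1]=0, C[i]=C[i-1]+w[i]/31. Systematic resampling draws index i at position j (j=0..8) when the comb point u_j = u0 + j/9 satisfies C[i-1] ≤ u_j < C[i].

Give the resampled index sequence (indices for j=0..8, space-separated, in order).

1 1 4 4 5 5 6 7 8

C = [0, 8/31, 8/31, 9/31, 14/31, 23/31, 25/31, 30/31, 1]
j=0: u_0=17/180 ∈ [0, 8/31) → index 1
j=1: u_1=37/180 ∈ [0, 8/31) → index 1
j=2: u_2=19/60 ∈ [9/31, 14/31) → index 4
j=3: u_3=77/180 ∈ [9/31, 14/31) → index 4
j=4: u_4=97/180 ∈ [14/31, 23/31) → index 5
j=5: u_5=13/20 ∈ [14/31, 23/31) → index 5
j=6: u_6=137/180 ∈ [23/31, 25/31) → index 6
j=7: u_7=157/180 ∈ [25/31, 30/31) → index 7
j=8: u_8=59/60 ∈ [30/31, 1) → index 8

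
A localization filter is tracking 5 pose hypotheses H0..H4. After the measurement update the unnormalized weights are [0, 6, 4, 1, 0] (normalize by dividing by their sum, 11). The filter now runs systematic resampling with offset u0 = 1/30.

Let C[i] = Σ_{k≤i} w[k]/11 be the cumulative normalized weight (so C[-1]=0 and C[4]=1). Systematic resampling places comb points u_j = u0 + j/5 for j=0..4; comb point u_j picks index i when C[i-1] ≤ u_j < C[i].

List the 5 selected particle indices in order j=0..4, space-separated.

1 1 1 2 2

C = [0, 6/11, 10/11, 1, 1]
j=0: u_0=1/30 ∈ [0, 6/11) → index 1
j=1: u_1=7/30 ∈ [0, 6/11) → index 1
j=2: u_2=13/30 ∈ [0, 6/11) → index 1
j=3: u_3=19/30 ∈ [6/11, 10/11) → index 2
j=4: u_4=5/6 ∈ [6/11, 10/11) → index 2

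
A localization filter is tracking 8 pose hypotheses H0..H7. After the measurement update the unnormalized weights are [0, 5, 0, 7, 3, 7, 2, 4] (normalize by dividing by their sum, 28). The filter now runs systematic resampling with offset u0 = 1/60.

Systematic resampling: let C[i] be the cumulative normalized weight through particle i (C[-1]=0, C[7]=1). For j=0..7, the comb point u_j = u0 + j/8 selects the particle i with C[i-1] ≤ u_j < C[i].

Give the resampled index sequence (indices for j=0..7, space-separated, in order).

1 1 3 3 4 5 5 7

C = [0, 5/28, 5/28, 3/7, 15/28, 11/14, 6/7, 1]
j=0: u_0=1/60 ∈ [0, 5/28) → index 1
j=1: u_1=17/120 ∈ [0, 5/28) → index 1
j=2: u_2=4/15 ∈ [5/28, 3/7) → index 3
j=3: u_3=47/120 ∈ [5/28, 3/7) → index 3
j=4: u_4=31/60 ∈ [3/7, 15/28) → index 4
j=5: u_5=77/120 ∈ [15/28, 11/14) → index 5
j=6: u_6=23/30 ∈ [15/28, 11/14) → index 5
j=7: u_7=107/120 ∈ [6/7, 1) → index 7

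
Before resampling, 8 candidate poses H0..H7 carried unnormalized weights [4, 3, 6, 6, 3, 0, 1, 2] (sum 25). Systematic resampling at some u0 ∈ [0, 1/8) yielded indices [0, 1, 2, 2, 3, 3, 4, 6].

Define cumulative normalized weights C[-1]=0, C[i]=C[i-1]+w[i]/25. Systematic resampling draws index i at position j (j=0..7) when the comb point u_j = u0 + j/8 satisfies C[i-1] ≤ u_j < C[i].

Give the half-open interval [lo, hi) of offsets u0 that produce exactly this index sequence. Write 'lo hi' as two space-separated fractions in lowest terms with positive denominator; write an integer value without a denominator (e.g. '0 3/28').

C = [4/25, 7/25, 13/25, 19/25, 22/25, 22/25, 23/25, 1]
j=0 picked index 0: u0 ∈ [0, 4/25)
j=1 picked index 1: u0 ∈ [7/200, 31/200)
j=2 picked index 2: u0 ∈ [3/100, 27/100)
j=3 picked index 2: u0 ∈ [-19/200, 29/200)
j=4 picked index 3: u0 ∈ [1/50, 13/50)
j=5 picked index 3: u0 ∈ [-21/200, 27/200)
j=6 picked index 4: u0 ∈ [1/100, 13/100)
j=7 picked index 6: u0 ∈ [1/200, 9/200)
intersection: [7/200, 9/200)

7/200 9/200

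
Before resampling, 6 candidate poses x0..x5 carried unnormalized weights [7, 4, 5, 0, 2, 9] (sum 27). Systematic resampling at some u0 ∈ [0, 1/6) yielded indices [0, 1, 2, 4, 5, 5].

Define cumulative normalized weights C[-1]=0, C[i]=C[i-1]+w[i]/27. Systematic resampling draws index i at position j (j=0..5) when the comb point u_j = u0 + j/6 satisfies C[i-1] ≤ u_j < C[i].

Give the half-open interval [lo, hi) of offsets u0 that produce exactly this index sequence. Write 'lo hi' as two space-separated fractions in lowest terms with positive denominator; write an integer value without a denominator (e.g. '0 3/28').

C = [7/27, 11/27, 16/27, 16/27, 2/3, 1]
j=0 picked index 0: u0 ∈ [0, 7/27)
j=1 picked index 1: u0 ∈ [5/54, 13/54)
j=2 picked index 2: u0 ∈ [2/27, 7/27)
j=3 picked index 4: u0 ∈ [5/54, 1/6)
j=4 picked index 5: u0 ∈ [0, 1/3)
j=5 picked index 5: u0 ∈ [-1/6, 1/6)
intersection: [5/54, 1/6)

5/54 1/6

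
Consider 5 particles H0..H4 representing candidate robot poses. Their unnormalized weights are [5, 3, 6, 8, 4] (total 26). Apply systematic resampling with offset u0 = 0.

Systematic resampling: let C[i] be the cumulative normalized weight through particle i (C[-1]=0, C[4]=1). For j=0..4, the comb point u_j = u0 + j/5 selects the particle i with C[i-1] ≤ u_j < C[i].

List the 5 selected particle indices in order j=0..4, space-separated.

0 1 2 3 3

C = [5/26, 4/13, 7/13, 11/13, 1]
j=0: u_0=0 ∈ [0, 5/26) → index 0
j=1: u_1=1/5 ∈ [5/26, 4/13) → index 1
j=2: u_2=2/5 ∈ [4/13, 7/13) → index 2
j=3: u_3=3/5 ∈ [7/13, 11/13) → index 3
j=4: u_4=4/5 ∈ [7/13, 11/13) → index 3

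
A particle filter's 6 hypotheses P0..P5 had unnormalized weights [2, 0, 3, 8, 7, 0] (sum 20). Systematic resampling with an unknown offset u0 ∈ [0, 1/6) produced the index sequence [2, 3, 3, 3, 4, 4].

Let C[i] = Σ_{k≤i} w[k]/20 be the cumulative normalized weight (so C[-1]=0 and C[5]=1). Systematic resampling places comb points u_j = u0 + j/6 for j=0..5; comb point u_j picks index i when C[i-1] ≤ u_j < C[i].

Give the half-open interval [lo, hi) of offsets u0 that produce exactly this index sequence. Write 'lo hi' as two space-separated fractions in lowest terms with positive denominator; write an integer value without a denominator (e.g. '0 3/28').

C = [1/10, 1/10, 1/4, 13/20, 1, 1]
j=0 picked index 2: u0 ∈ [1/10, 1/4)
j=1 picked index 3: u0 ∈ [1/12, 29/60)
j=2 picked index 3: u0 ∈ [-1/12, 19/60)
j=3 picked index 3: u0 ∈ [-1/4, 3/20)
j=4 picked index 4: u0 ∈ [-1/60, 1/3)
j=5 picked index 4: u0 ∈ [-11/60, 1/6)
intersection: [1/10, 3/20)

1/10 3/20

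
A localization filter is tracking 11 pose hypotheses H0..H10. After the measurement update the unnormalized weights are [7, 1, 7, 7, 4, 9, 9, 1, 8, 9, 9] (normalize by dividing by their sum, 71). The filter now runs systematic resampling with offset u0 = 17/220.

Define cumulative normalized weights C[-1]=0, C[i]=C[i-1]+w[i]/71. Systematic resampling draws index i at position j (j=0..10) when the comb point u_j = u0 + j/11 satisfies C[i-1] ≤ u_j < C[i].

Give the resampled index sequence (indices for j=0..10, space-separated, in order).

0 2 3 4 5 6 7 8 9 10 10

C = [7/71, 8/71, 15/71, 22/71, 26/71, 35/71, 44/71, 45/71, 53/71, 62/71, 1]
j=0: u_0=17/220 ∈ [0, 7/71) → index 0
j=1: u_1=37/220 ∈ [8/71, 15/71) → index 2
j=2: u_2=57/220 ∈ [15/71, 22/71) → index 3
j=3: u_3=7/20 ∈ [22/71, 26/71) → index 4
j=4: u_4=97/220 ∈ [26/71, 35/71) → index 5
j=5: u_5=117/220 ∈ [35/71, 44/71) → index 6
j=6: u_6=137/220 ∈ [44/71, 45/71) → index 7
j=7: u_7=157/220 ∈ [45/71, 53/71) → index 8
j=8: u_8=177/220 ∈ [53/71, 62/71) → index 9
j=9: u_9=197/220 ∈ [62/71, 1) → index 10
j=10: u_10=217/220 ∈ [62/71, 1) → index 10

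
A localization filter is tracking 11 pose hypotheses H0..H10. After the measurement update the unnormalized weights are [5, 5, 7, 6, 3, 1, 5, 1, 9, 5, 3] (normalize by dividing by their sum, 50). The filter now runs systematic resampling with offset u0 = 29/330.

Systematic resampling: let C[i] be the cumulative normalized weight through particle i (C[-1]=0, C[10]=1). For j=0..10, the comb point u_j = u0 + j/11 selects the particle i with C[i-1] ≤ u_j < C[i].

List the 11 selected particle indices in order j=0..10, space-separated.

C = [1/10, 1/5, 17/50, 23/50, 13/25, 27/50, 16/25, 33/50, 21/25, 47/50, 1]
j=0: u_0=29/330 ∈ [0, 1/10) → index 0
j=1: u_1=59/330 ∈ [1/10, 1/5) → index 1
j=2: u_2=89/330 ∈ [1/5, 17/50) → index 2
j=3: u_3=119/330 ∈ [17/50, 23/50) → index 3
j=4: u_4=149/330 ∈ [17/50, 23/50) → index 3
j=5: u_5=179/330 ∈ [27/50, 16/25) → index 6
j=6: u_6=19/30 ∈ [27/50, 16/25) → index 6
j=7: u_7=239/330 ∈ [33/50, 21/25) → index 8
j=8: u_8=269/330 ∈ [33/50, 21/25) → index 8
j=9: u_9=299/330 ∈ [21/25, 47/50) → index 9
j=10: u_10=329/330 ∈ [47/50, 1) → index 10

0 1 2 3 3 6 6 8 8 9 10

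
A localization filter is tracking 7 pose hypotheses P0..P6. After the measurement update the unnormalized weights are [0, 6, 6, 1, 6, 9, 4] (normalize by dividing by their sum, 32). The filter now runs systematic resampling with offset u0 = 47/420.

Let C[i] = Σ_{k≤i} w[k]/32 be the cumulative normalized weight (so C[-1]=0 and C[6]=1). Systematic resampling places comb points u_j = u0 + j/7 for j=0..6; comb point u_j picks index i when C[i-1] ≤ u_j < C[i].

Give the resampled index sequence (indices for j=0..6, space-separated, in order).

1 2 3 4 5 5 6

C = [0, 3/16, 3/8, 13/32, 19/32, 7/8, 1]
j=0: u_0=47/420 ∈ [0, 3/16) → index 1
j=1: u_1=107/420 ∈ [3/16, 3/8) → index 2
j=2: u_2=167/420 ∈ [3/8, 13/32) → index 3
j=3: u_3=227/420 ∈ [13/32, 19/32) → index 4
j=4: u_4=41/60 ∈ [19/32, 7/8) → index 5
j=5: u_5=347/420 ∈ [19/32, 7/8) → index 5
j=6: u_6=407/420 ∈ [7/8, 1) → index 6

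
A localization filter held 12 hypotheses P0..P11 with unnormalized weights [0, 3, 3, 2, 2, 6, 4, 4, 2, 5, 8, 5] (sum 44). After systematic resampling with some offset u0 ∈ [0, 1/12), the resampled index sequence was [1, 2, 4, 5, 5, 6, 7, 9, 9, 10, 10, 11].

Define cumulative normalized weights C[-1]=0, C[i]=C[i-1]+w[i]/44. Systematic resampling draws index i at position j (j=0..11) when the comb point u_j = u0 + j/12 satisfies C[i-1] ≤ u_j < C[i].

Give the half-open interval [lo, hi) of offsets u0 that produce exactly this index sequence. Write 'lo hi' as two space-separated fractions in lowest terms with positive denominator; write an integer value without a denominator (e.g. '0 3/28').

1/66 1/33

C = [0, 3/44, 3/22, 2/11, 5/22, 4/11, 5/11, 6/11, 13/22, 31/44, 39/44, 1]
j=0 picked index 1: u0 ∈ [0, 3/44)
j=1 picked index 2: u0 ∈ [-1/66, 7/132)
j=2 picked index 4: u0 ∈ [1/66, 2/33)
j=3 picked index 5: u0 ∈ [-1/44, 5/44)
j=4 picked index 5: u0 ∈ [-7/66, 1/33)
j=5 picked index 6: u0 ∈ [-7/132, 5/132)
j=6 picked index 7: u0 ∈ [-1/22, 1/22)
j=7 picked index 9: u0 ∈ [1/132, 4/33)
j=8 picked index 9: u0 ∈ [-5/66, 5/132)
j=9 picked index 10: u0 ∈ [-1/22, 3/22)
j=10 picked index 10: u0 ∈ [-17/132, 7/132)
j=11 picked index 11: u0 ∈ [-1/33, 1/12)
intersection: [1/66, 1/33)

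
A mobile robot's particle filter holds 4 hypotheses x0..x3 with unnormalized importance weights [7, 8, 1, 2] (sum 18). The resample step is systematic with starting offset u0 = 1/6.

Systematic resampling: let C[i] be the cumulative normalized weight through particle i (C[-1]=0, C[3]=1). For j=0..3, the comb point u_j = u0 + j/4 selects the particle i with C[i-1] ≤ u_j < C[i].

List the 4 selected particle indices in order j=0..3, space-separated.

C = [7/18, 5/6, 8/9, 1]
j=0: u_0=1/6 ∈ [0, 7/18) → index 0
j=1: u_1=5/12 ∈ [7/18, 5/6) → index 1
j=2: u_2=2/3 ∈ [7/18, 5/6) → index 1
j=3: u_3=11/12 ∈ [8/9, 1) → index 3

0 1 1 3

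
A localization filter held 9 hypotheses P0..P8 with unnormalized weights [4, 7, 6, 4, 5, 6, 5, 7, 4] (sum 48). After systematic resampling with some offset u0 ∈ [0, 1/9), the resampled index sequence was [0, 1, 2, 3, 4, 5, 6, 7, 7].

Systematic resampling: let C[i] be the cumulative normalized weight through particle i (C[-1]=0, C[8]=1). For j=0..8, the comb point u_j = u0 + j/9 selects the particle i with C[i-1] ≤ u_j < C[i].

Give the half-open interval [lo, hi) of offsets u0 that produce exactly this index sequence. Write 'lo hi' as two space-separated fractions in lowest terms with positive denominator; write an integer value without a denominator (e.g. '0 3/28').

C = [1/12, 11/48, 17/48, 7/16, 13/24, 2/3, 37/48, 11/12, 1]
j=0 picked index 0: u0 ∈ [0, 1/12)
j=1 picked index 1: u0 ∈ [-1/36, 17/144)
j=2 picked index 2: u0 ∈ [1/144, 19/144)
j=3 picked index 3: u0 ∈ [1/48, 5/48)
j=4 picked index 4: u0 ∈ [-1/144, 7/72)
j=5 picked index 5: u0 ∈ [-1/72, 1/9)
j=6 picked index 6: u0 ∈ [0, 5/48)
j=7 picked index 7: u0 ∈ [-1/144, 5/36)
j=8 picked index 7: u0 ∈ [-17/144, 1/36)
intersection: [1/48, 1/36)

1/48 1/36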